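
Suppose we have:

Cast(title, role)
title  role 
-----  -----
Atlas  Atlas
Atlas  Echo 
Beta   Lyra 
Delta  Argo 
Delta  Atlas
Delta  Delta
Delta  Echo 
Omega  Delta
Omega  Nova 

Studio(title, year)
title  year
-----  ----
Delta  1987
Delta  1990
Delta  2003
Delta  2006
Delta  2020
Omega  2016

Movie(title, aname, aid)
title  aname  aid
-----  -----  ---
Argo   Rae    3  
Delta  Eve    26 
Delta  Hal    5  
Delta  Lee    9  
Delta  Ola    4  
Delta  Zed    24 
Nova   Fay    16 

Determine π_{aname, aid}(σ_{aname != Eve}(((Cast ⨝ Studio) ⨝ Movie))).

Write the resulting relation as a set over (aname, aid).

{(Hal, 5), (Lee, 9), (Ola, 4), (Zed, 24)}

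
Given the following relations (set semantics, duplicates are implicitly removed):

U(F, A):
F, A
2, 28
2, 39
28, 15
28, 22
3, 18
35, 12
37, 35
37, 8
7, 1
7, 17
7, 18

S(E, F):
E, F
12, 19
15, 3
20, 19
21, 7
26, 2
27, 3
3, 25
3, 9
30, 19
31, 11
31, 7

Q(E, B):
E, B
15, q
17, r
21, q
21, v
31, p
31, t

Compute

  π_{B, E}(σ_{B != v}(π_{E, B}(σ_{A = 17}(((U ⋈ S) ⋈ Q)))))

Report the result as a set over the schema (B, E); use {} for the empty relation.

{(p, 31), (q, 21), (t, 31)}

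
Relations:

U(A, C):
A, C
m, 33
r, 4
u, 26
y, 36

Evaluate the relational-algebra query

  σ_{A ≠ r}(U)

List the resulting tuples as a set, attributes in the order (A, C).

{(m, 33), (u, 26), (y, 36)}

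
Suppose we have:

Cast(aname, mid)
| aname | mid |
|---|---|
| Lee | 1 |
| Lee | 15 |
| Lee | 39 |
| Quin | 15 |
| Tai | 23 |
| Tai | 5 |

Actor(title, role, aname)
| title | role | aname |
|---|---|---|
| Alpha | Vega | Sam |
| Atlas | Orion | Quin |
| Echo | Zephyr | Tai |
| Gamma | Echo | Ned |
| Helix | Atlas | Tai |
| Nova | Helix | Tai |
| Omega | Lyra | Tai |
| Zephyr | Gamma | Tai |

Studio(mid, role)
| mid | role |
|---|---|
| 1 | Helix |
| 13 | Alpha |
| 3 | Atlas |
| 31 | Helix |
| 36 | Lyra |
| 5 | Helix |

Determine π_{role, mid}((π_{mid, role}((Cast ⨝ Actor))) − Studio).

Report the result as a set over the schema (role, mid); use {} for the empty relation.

{(Atlas, 23), (Atlas, 5), (Gamma, 23), (Gamma, 5), (Helix, 23), (Lyra, 23), (Lyra, 5), (Orion, 15), (Zephyr, 23), (Zephyr, 5)}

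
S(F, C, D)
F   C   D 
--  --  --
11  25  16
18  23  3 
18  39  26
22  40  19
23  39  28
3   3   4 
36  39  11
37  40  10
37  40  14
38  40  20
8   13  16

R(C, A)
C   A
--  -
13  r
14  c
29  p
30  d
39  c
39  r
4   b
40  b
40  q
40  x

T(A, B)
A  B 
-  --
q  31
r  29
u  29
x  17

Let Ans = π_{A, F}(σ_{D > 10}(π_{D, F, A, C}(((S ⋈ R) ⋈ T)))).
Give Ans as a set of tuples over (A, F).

{(q, 22), (q, 37), (q, 38), (r, 18), (r, 23), (r, 36), (r, 8), (x, 22), (x, 37), (x, 38)}

Joining S and R on C yields {(18, 39, 26, c), (18, 39, 26, r), (22, 40, 19, b), (22, 40, 19, q), (22, 40, 19, x), (23, 39, 28, c), (23, 39, 28, r), (36, 39, 11, c), (36, 39, 11, r), (37, 40, 10, b), (37, 40, 10, q), (37, 40, 10, x), (37, 40, 14, b), (37, 40, 14, q), (37, 40, 14, x), (38, 40, 20, b), (38, 40, 20, q), (38, 40, 20, x), (8, 13, 16, r)}.
Joining (S ⋈ R) and T on A yields {(18, 39, 26, r, 29), (22, 40, 19, q, 31), (22, 40, 19, x, 17), (23, 39, 28, r, 29), (36, 39, 11, r, 29), (37, 40, 10, q, 31), (37, 40, 10, x, 17), (37, 40, 14, q, 31), (37, 40, 14, x, 17), (38, 40, 20, q, 31), (38, 40, 20, x, 17), (8, 13, 16, r, 29)}.
π[D, F, A, C]: project onto (D, F, A, C) → {(10, 37, q, 40), (10, 37, x, 40), (11, 36, r, 39), (14, 37, q, 40), (14, 37, x, 40), (16, 8, r, 13), (19, 22, q, 40), (19, 22, x, 40), (20, 38, q, 40), (20, 38, x, 40), (26, 18, r, 39), (28, 23, r, 39)}
Filtering on D > 10 leaves {(11, 36, r, 39), (14, 37, q, 40), (14, 37, x, 40), (16, 8, r, 13), (19, 22, q, 40), (19, 22, x, 40), (20, 38, q, 40), (20, 38, x, 40), (26, 18, r, 39), (28, 23, r, 39)}.
π[A, F]: project onto (A, F) → {(q, 22), (q, 37), (q, 38), (r, 18), (r, 23), (r, 36), (r, 8), (x, 22), (x, 37), (x, 38)}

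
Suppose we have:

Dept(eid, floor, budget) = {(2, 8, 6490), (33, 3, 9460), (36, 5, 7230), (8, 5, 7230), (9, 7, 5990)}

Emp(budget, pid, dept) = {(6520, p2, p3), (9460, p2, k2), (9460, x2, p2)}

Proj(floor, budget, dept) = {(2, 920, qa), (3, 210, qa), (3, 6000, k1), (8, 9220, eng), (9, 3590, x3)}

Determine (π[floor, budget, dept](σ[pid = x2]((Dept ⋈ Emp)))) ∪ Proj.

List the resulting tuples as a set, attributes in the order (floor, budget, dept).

Natural join on budget: {(33, 3, 9460, p2, k2), (33, 3, 9460, x2, p2)}
σ[pid = x2]: keep tuples satisfying pid = x2 → {(33, 3, 9460, x2, p2)}
π_{floor, budget, dept} gives {(3, 9460, p2)}.
Set union of the two operands is {(2, 920, qa), (3, 210, qa), (3, 6000, k1), (3, 9460, p2), (8, 9220, eng), (9, 3590, x3)}.

{(2, 920, qa), (3, 210, qa), (3, 6000, k1), (3, 9460, p2), (8, 9220, eng), (9, 3590, x3)}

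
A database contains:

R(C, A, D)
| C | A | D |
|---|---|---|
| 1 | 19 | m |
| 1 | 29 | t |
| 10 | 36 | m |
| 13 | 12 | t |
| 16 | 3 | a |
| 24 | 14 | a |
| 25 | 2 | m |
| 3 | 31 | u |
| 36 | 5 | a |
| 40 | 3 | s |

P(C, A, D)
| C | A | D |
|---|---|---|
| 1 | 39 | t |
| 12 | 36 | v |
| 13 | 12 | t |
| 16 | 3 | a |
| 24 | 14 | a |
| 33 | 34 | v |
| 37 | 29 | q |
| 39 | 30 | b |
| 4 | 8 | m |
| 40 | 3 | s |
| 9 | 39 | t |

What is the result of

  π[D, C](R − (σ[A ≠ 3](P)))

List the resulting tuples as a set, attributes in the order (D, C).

{(a, 16), (a, 36), (m, 1), (m, 10), (m, 25), (s, 40), (t, 1), (u, 3)}

Selection A ≠ 3: {(1, 39, t), (12, 36, v), (13, 12, t), (24, 14, a), (33, 34, v), (37, 29, q), (39, 30, b), (4, 8, m), (9, 39, t)}
Set difference of the two operands is {(1, 19, m), (1, 29, t), (10, 36, m), (16, 3, a), (25, 2, m), (3, 31, u), (36, 5, a), (40, 3, s)}.
Keep only column(s) D, C: {(a, 16), (a, 36), (m, 1), (m, 10), (m, 25), (s, 40), (t, 1), (u, 3)}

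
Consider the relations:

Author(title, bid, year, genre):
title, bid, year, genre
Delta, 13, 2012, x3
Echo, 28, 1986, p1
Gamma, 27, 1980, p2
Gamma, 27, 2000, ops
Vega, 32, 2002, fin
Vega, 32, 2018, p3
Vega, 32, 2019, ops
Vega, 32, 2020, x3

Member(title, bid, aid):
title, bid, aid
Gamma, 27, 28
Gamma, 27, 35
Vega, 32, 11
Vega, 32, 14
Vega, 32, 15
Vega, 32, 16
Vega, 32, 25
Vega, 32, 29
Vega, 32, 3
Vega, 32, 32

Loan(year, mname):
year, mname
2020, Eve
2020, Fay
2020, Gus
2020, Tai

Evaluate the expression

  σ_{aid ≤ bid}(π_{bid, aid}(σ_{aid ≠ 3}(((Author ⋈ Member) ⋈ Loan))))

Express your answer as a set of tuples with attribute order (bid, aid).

{(32, 11), (32, 14), (32, 15), (32, 16), (32, 25), (32, 29), (32, 32)}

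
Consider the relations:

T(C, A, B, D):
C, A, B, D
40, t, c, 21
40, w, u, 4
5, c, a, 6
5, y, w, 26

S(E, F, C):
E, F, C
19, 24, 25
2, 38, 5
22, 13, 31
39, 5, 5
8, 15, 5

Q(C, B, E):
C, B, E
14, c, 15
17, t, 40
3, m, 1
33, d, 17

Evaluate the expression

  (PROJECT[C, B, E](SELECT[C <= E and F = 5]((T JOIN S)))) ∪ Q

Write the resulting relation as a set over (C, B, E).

{(14, c, 15), (17, t, 40), (3, m, 1), (33, d, 17), (5, a, 39), (5, w, 39)}

Natural join on C: {(5, c, a, 6, 2, 38), (5, c, a, 6, 39, 5), (5, c, a, 6, 8, 15), (5, y, w, 26, 2, 38), (5, y, w, 26, 39, 5), (5, y, w, 26, 8, 15)}
σ[C <= E and F = 5]: keep tuples satisfying C <= E and F = 5 → {(5, c, a, 6, 39, 5), (5, y, w, 26, 39, 5)}
π[C, B, E]: project onto (C, B, E) → {(5, a, 39), (5, w, 39)}
Set union of the two operands is {(14, c, 15), (17, t, 40), (3, m, 1), (33, d, 17), (5, a, 39), (5, w, 39)}.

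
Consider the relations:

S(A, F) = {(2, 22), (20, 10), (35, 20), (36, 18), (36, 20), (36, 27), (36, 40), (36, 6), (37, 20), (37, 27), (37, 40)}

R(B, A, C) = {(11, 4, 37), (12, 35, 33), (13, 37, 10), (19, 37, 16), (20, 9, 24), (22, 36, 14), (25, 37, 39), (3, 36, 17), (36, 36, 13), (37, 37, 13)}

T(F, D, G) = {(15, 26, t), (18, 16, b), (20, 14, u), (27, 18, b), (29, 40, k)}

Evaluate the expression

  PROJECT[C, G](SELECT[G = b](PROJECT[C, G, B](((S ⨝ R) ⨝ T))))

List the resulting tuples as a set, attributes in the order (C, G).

{(10, b), (13, b), (14, b), (16, b), (17, b), (39, b)}

Joining S and R on A yields {(35, 20, 12, 33), (36, 18, 22, 14), (36, 18, 3, 17), (36, 18, 36, 13), (36, 20, 22, 14), (36, 20, 3, 17), (36, 20, 36, 13), (36, 27, 22, 14), (36, 27, 3, 17), (36, 27, 36, 13), (36, 40, 22, 14), (36, 40, 3, 17), (36, 40, 36, 13), (36, 6, 22, 14), (36, 6, 3, 17), (36, 6, 36, 13), (37, 20, 13, 10), (37, 20, 19, 16), (37, 20, 25, 39), (37, 20, 37, 13), (37, 27, 13, 10), (37, 27, 19, 16), (37, 27, 25, 39), (37, 27, 37, 13), (37, 40, 13, 10), (37, 40, 19, 16), (37, 40, 25, 39), (37, 40, 37, 13)}.
Joining (S ⨝ R) and T on F yields {(35, 20, 12, 33, 14, u), (36, 18, 22, 14, 16, b), (36, 18, 3, 17, 16, b), (36, 18, 36, 13, 16, b), (36, 20, 22, 14, 14, u), (36, 20, 3, 17, 14, u), (36, 20, 36, 13, 14, u), (36, 27, 22, 14, 18, b), (36, 27, 3, 17, 18, b), (36, 27, 36, 13, 18, b), (37, 20, 13, 10, 14, u), (37, 20, 19, 16, 14, u), (37, 20, 25, 39, 14, u), (37, 20, 37, 13, 14, u), (37, 27, 13, 10, 18, b), (37, 27, 19, 16, 18, b), (37, 27, 25, 39, 18, b), (37, 27, 37, 13, 18, b)}.
π_{C, G, B} gives {(10, b, 13), (10, u, 13), (13, b, 36), (13, b, 37), (13, u, 36), (13, u, 37), (14, b, 22), (14, u, 22), (16, b, 19), (16, u, 19), (17, b, 3), (17, u, 3), (33, u, 12), (39, b, 25), (39, u, 25)} (3 duplicate(s) eliminated).
σ[G = b]: keep tuples satisfying G = b → {(10, b, 13), (13, b, 36), (13, b, 37), (14, b, 22), (16, b, 19), (17, b, 3), (39, b, 25)}
π_{C, G} gives {(10, b), (13, b), (14, b), (16, b), (17, b), (39, b)} (1 duplicate(s) eliminated).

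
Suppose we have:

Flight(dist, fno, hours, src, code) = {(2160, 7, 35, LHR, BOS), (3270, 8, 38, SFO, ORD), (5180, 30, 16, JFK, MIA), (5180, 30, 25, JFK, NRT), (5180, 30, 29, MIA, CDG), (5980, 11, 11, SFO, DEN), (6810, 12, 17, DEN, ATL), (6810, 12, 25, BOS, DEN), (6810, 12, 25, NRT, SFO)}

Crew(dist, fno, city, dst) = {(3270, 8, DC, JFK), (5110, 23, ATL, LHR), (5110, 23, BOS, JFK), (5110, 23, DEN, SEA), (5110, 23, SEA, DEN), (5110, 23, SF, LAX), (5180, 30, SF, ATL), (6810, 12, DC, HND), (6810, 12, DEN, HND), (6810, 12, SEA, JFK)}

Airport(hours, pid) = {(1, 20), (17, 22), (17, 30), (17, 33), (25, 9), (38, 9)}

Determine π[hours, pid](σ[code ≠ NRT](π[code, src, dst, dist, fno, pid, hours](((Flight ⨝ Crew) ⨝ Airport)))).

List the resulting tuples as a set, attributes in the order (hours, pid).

Natural join on dist, fno: {(3270, 8, 38, SFO, ORD, DC, JFK), (5180, 30, 16, JFK, MIA, SF, ATL), (5180, 30, 25, JFK, NRT, SF, ATL), (5180, 30, 29, MIA, CDG, SF, ATL), (6810, 12, 17, DEN, ATL, DC, HND), (6810, 12, 17, DEN, ATL, DEN, HND), (6810, 12, 17, DEN, ATL, SEA, JFK), (6810, 12, 25, BOS, DEN, DC, HND), (6810, 12, 25, BOS, DEN, DEN, HND), (6810, 12, 25, BOS, DEN, SEA, JFK), (6810, 12, 25, NRT, SFO, DC, HND), (6810, 12, 25, NRT, SFO, DEN, HND), (6810, 12, 25, NRT, SFO, SEA, JFK)}
Natural join on hours: {(3270, 8, 38, SFO, ORD, DC, JFK, 9), (5180, 30, 25, JFK, NRT, SF, ATL, 9), (6810, 12, 17, DEN, ATL, DC, HND, 22), (6810, 12, 17, DEN, ATL, DC, HND, 30), (6810, 12, 17, DEN, ATL, DC, HND, 33), (6810, 12, 17, DEN, ATL, DEN, HND, 22), (6810, 12, 17, DEN, ATL, DEN, HND, 30), (6810, 12, 17, DEN, ATL, DEN, HND, 33), (6810, 12, 17, DEN, ATL, SEA, JFK, 22), (6810, 12, 17, DEN, ATL, SEA, JFK, 30), (6810, 12, 17, DEN, ATL, SEA, JFK, 33), (6810, 12, 25, BOS, DEN, DC, HND, 9), (6810, 12, 25, BOS, DEN, DEN, HND, 9), (6810, 12, 25, BOS, DEN, SEA, JFK, 9), (6810, 12, 25, NRT, SFO, DC, HND, 9), (6810, 12, 25, NRT, SFO, DEN, HND, 9), (6810, 12, 25, NRT, SFO, SEA, JFK, 9)}
π_{code, src, dst, dist, fno, pid, hours} gives {(ATL, DEN, HND, 6810, 12, 22, 17), (ATL, DEN, HND, 6810, 12, 30, 17), (ATL, DEN, HND, 6810, 12, 33, 17), (ATL, DEN, JFK, 6810, 12, 22, 17), (ATL, DEN, JFK, 6810, 12, 30, 17), (ATL, DEN, JFK, 6810, 12, 33, 17), (DEN, BOS, HND, 6810, 12, 9, 25), (DEN, BOS, JFK, 6810, 12, 9, 25), (NRT, JFK, ATL, 5180, 30, 9, 25), (ORD, SFO, JFK, 3270, 8, 9, 38), (SFO, NRT, HND, 6810, 12, 9, 25), (SFO, NRT, JFK, 6810, 12, 9, 25)} (5 duplicate(s) eliminated).
Apply σ_{code ≠ NRT}; surviving tuples: {(ATL, DEN, HND, 6810, 12, 22, 17), (ATL, DEN, HND, 6810, 12, 30, 17), (ATL, DEN, HND, 6810, 12, 33, 17), (ATL, DEN, JFK, 6810, 12, 22, 17), (ATL, DEN, JFK, 6810, 12, 30, 17), (ATL, DEN, JFK, 6810, 12, 33, 17), (DEN, BOS, HND, 6810, 12, 9, 25), (DEN, BOS, JFK, 6810, 12, 9, 25), (ORD, SFO, JFK, 3270, 8, 9, 38), (SFO, NRT, HND, 6810, 12, 9, 25), (SFO, NRT, JFK, 6810, 12, 9, 25)}
π_{hours, pid} gives {(17, 22), (17, 30), (17, 33), (25, 9), (38, 9)} (6 duplicate(s) eliminated).

{(17, 22), (17, 30), (17, 33), (25, 9), (38, 9)}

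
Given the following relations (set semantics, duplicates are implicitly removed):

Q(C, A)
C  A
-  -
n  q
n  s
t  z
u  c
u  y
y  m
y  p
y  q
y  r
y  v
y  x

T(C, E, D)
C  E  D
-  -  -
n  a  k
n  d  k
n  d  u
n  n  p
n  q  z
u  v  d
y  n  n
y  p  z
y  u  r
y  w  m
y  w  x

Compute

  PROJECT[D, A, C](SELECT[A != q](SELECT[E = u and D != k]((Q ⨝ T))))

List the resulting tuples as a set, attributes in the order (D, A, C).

Q ⋈ T (natural join on C): {(n, q, a, k), (n, q, d, k), (n, q, d, u), (n, q, n, p), (n, q, q, z), (n, s, a, k), (n, s, d, k), (n, s, d, u), (n, s, n, p), (n, s, q, z), (u, c, v, d), (u, y, v, d), (y, m, n, n), (y, m, p, z), (y, m, u, r), (y, m, w, m), (y, m, w, x), (y, p, n, n), (y, p, p, z), (y, p, u, r), (y, p, w, m), (y, p, w, x), (y, q, n, n), (y, q, p, z), (y, q, u, r), (y, q, w, m), (y, q, w, x), (y, r, n, n), (y, r, p, z), (y, r, u, r), (y, r, w, m), (y, r, w, x), (y, v, n, n), (y, v, p, z), (y, v, u, r), (y, v, w, m), (y, v, w, x), (y, x, n, n), (y, x, p, z), (y, x, u, r), (y, x, w, m), (y, x, w, x)}
Apply σ_{E = u and D != k}; surviving tuples: {(y, m, u, r), (y, p, u, r), (y, q, u, r), (y, r, u, r), (y, v, u, r), (y, x, u, r)}
Apply σ_{A != q}; surviving tuples: {(y, m, u, r), (y, p, u, r), (y, r, u, r), (y, v, u, r), (y, x, u, r)}
π[D, A, C]: project onto (D, A, C) → {(r, m, y), (r, p, y), (r, r, y), (r, v, y), (r, x, y)}

{(r, m, y), (r, p, y), (r, r, y), (r, v, y), (r, x, y)}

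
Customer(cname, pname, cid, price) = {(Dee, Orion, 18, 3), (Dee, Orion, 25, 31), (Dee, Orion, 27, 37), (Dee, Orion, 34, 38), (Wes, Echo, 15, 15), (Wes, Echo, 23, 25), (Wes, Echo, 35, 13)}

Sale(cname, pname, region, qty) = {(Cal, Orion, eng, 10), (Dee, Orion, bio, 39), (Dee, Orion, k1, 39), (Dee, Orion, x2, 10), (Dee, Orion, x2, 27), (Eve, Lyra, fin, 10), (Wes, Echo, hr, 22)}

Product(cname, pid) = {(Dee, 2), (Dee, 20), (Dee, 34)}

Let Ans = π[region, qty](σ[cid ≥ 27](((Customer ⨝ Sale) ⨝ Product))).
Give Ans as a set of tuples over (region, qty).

Natural join on cname, pname: {(Dee, Orion, 18, 3, bio, 39), (Dee, Orion, 18, 3, k1, 39), (Dee, Orion, 18, 3, x2, 10), (Dee, Orion, 18, 3, x2, 27), (Dee, Orion, 25, 31, bio, 39), (Dee, Orion, 25, 31, k1, 39), (Dee, Orion, 25, 31, x2, 10), (Dee, Orion, 25, 31, x2, 27), (Dee, Orion, 27, 37, bio, 39), (Dee, Orion, 27, 37, k1, 39), (Dee, Orion, 27, 37, x2, 10), (Dee, Orion, 27, 37, x2, 27), (Dee, Orion, 34, 38, bio, 39), (Dee, Orion, 34, 38, k1, 39), (Dee, Orion, 34, 38, x2, 10), (Dee, Orion, 34, 38, x2, 27), (Wes, Echo, 15, 15, hr, 22), (Wes, Echo, 23, 25, hr, 22), (Wes, Echo, 35, 13, hr, 22)}
Natural join on cname: {(Dee, Orion, 18, 3, bio, 39, 2), (Dee, Orion, 18, 3, bio, 39, 20), (Dee, Orion, 18, 3, bio, 39, 34), (Dee, Orion, 18, 3, k1, 39, 2), (Dee, Orion, 18, 3, k1, 39, 20), (Dee, Orion, 18, 3, k1, 39, 34), (Dee, Orion, 18, 3, x2, 10, 2), (Dee, Orion, 18, 3, x2, 10, 20), (Dee, Orion, 18, 3, x2, 10, 34), (Dee, Orion, 18, 3, x2, 27, 2), (Dee, Orion, 18, 3, x2, 27, 20), (Dee, Orion, 18, 3, x2, 27, 34), (Dee, Orion, 25, 31, bio, 39, 2), (Dee, Orion, 25, 31, bio, 39, 20), (Dee, Orion, 25, 31, bio, 39, 34), (Dee, Orion, 25, 31, k1, 39, 2), (Dee, Orion, 25, 31, k1, 39, 20), (Dee, Orion, 25, 31, k1, 39, 34), (Dee, Orion, 25, 31, x2, 10, 2), (Dee, Orion, 25, 31, x2, 10, 20), (Dee, Orion, 25, 31, x2, 10, 34), (Dee, Orion, 25, 31, x2, 27, 2), (Dee, Orion, 25, 31, x2, 27, 20), (Dee, Orion, 25, 31, x2, 27, 34), (Dee, Orion, 27, 37, bio, 39, 2), (Dee, Orion, 27, 37, bio, 39, 20), (Dee, Orion, 27, 37, bio, 39, 34), (Dee, Orion, 27, 37, k1, 39, 2), (Dee, Orion, 27, 37, k1, 39, 20), (Dee, Orion, 27, 37, k1, 39, 34), (Dee, Orion, 27, 37, x2, 10, 2), (Dee, Orion, 27, 37, x2, 10, 20), (Dee, Orion, 27, 37, x2, 10, 34), (Dee, Orion, 27, 37, x2, 27, 2), (Dee, Orion, 27, 37, x2, 27, 20), (Dee, Orion, 27, 37, x2, 27, 34), (Dee, Orion, 34, 38, bio, 39, 2), (Dee, Orion, 34, 38, bio, 39, 20), (Dee, Orion, 34, 38, bio, 39, 34), (Dee, Orion, 34, 38, k1, 39, 2), (Dee, Orion, 34, 38, k1, 39, 20), (Dee, Orion, 34, 38, k1, 39, 34), (Dee, Orion, 34, 38, x2, 10, 2), (Dee, Orion, 34, 38, x2, 10, 20), (Dee, Orion, 34, 38, x2, 10, 34), (Dee, Orion, 34, 38, x2, 27, 2), (Dee, Orion, 34, 38, x2, 27, 20), (Dee, Orion, 34, 38, x2, 27, 34)}
Selection cid ≥ 27: {(Dee, Orion, 27, 37, bio, 39, 2), (Dee, Orion, 27, 37, bio, 39, 20), (Dee, Orion, 27, 37, bio, 39, 34), (Dee, Orion, 27, 37, k1, 39, 2), (Dee, Orion, 27, 37, k1, 39, 20), (Dee, Orion, 27, 37, k1, 39, 34), (Dee, Orion, 27, 37, x2, 10, 2), (Dee, Orion, 27, 37, x2, 10, 20), (Dee, Orion, 27, 37, x2, 10, 34), (Dee, Orion, 27, 37, x2, 27, 2), (Dee, Orion, 27, 37, x2, 27, 20), (Dee, Orion, 27, 37, x2, 27, 34), (Dee, Orion, 34, 38, bio, 39, 2), (Dee, Orion, 34, 38, bio, 39, 20), (Dee, Orion, 34, 38, bio, 39, 34), (Dee, Orion, 34, 38, k1, 39, 2), (Dee, Orion, 34, 38, k1, 39, 20), (Dee, Orion, 34, 38, k1, 39, 34), (Dee, Orion, 34, 38, x2, 10, 2), (Dee, Orion, 34, 38, x2, 10, 20), (Dee, Orion, 34, 38, x2, 10, 34), (Dee, Orion, 34, 38, x2, 27, 2), (Dee, Orion, 34, 38, x2, 27, 20), (Dee, Orion, 34, 38, x2, 27, 34)}
π_{region, qty} gives {(bio, 39), (k1, 39), (x2, 10), (x2, 27)} (20 duplicate(s) eliminated).

{(bio, 39), (k1, 39), (x2, 10), (x2, 27)}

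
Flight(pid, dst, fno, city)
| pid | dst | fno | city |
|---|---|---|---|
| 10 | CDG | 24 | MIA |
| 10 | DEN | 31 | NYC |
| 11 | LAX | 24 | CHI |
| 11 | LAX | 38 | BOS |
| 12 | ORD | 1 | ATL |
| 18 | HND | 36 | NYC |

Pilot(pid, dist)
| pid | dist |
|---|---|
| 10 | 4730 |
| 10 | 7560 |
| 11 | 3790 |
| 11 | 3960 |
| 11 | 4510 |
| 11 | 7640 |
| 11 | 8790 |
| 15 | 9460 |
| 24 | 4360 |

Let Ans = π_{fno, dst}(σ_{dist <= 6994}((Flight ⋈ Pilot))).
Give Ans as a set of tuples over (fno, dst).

{(24, CDG), (24, LAX), (31, DEN), (38, LAX)}

Flight ⋈ Pilot (natural join on pid): {(10, CDG, 24, MIA, 4730), (10, CDG, 24, MIA, 7560), (10, DEN, 31, NYC, 4730), (10, DEN, 31, NYC, 7560), (11, LAX, 24, CHI, 3790), (11, LAX, 24, CHI, 3960), (11, LAX, 24, CHI, 4510), (11, LAX, 24, CHI, 7640), (11, LAX, 24, CHI, 8790), (11, LAX, 38, BOS, 3790), (11, LAX, 38, BOS, 3960), (11, LAX, 38, BOS, 4510), (11, LAX, 38, BOS, 7640), (11, LAX, 38, BOS, 8790)}
Selection dist <= 6994: {(10, CDG, 24, MIA, 4730), (10, DEN, 31, NYC, 4730), (11, LAX, 24, CHI, 3790), (11, LAX, 24, CHI, 3960), (11, LAX, 24, CHI, 4510), (11, LAX, 38, BOS, 3790), (11, LAX, 38, BOS, 3960), (11, LAX, 38, BOS, 4510)}
Keep only column(s) fno, dst (4 duplicate(s) eliminated): {(24, CDG), (24, LAX), (31, DEN), (38, LAX)}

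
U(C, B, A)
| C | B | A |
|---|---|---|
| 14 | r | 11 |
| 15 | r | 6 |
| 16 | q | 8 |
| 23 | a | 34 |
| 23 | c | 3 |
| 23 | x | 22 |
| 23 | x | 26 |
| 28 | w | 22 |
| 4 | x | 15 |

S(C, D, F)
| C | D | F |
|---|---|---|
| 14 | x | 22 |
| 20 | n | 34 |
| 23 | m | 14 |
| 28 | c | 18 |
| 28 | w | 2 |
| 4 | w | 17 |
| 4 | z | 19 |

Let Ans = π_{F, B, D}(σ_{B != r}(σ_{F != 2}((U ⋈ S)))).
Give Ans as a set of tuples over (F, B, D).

Joining U and S on C yields {(14, r, 11, x, 22), (23, a, 34, m, 14), (23, c, 3, m, 14), (23, x, 22, m, 14), (23, x, 26, m, 14), (28, w, 22, c, 18), (28, w, 22, w, 2), (4, x, 15, w, 17), (4, x, 15, z, 19)}.
σ[F != 2]: keep tuples satisfying F != 2 → {(14, r, 11, x, 22), (23, a, 34, m, 14), (23, c, 3, m, 14), (23, x, 22, m, 14), (23, x, 26, m, 14), (28, w, 22, c, 18), (4, x, 15, w, 17), (4, x, 15, z, 19)}
σ[B != r]: keep tuples satisfying B != r → {(23, a, 34, m, 14), (23, c, 3, m, 14), (23, x, 22, m, 14), (23, x, 26, m, 14), (28, w, 22, c, 18), (4, x, 15, w, 17), (4, x, 15, z, 19)}
Projecting to F, B, D (1 duplicate(s) eliminated): {(14, a, m), (14, c, m), (14, x, m), (17, x, w), (18, w, c), (19, x, z)}

{(14, a, m), (14, c, m), (14, x, m), (17, x, w), (18, w, c), (19, x, z)}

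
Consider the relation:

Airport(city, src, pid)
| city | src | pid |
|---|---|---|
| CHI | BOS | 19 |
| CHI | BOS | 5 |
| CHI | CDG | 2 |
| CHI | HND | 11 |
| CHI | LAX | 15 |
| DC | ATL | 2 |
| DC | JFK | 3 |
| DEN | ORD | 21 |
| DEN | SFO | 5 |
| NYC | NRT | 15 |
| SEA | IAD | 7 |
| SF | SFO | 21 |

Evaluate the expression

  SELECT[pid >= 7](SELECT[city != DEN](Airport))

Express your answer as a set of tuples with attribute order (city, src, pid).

σ[city != DEN]: keep tuples satisfying city != DEN → {(CHI, BOS, 19), (CHI, BOS, 5), (CHI, CDG, 2), (CHI, HND, 11), (CHI, LAX, 15), (DC, ATL, 2), (DC, JFK, 3), (NYC, NRT, 15), (SEA, IAD, 7), (SF, SFO, 21)}
σ[pid >= 7]: keep tuples satisfying pid >= 7 → {(CHI, BOS, 19), (CHI, HND, 11), (CHI, LAX, 15), (NYC, NRT, 15), (SEA, IAD, 7), (SF, SFO, 21)}

{(CHI, BOS, 19), (CHI, HND, 11), (CHI, LAX, 15), (NYC, NRT, 15), (SEA, IAD, 7), (SF, SFO, 21)}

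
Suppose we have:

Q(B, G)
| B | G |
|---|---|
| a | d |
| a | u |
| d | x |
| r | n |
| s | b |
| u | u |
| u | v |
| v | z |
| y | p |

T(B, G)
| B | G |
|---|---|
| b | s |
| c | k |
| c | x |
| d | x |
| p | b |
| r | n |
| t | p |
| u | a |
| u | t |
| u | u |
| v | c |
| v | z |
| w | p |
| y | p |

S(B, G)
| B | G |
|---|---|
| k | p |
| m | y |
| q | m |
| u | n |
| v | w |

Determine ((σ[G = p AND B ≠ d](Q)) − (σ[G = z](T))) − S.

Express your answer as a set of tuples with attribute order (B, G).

{(y, p)}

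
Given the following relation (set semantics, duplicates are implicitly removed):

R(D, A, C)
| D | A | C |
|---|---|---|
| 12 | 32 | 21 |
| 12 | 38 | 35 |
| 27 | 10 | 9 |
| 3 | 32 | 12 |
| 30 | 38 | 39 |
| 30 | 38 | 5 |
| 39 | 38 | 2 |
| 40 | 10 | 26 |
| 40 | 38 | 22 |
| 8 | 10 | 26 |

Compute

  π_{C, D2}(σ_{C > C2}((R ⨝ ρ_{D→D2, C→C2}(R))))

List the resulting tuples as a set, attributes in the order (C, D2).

ρ[D→D2, C→C2]: schema becomes (D2, A, C2); tuples unchanged.
Joining R and ρ_{D→D2, C→C2}(R) on A yields {(12, 32, 21, 12, 21), (12, 32, 21, 3, 12), (12, 38, 35, 12, 35), (12, 38, 35, 30, 39), (12, 38, 35, 30, 5), (12, 38, 35, 39, 2), (12, 38, 35, 40, 22), (27, 10, 9, 27, 9), (27, 10, 9, 40, 26), (27, 10, 9, 8, 26), (3, 32, 12, 12, 21), (3, 32, 12, 3, 12), (30, 38, 39, 12, 35), (30, 38, 39, 30, 39), (30, 38, 39, 30, 5), (30, 38, 39, 39, 2), (30, 38, 39, 40, 22), (30, 38, 5, 12, 35), (30, 38, 5, 30, 39), (30, 38, 5, 30, 5), (30, 38, 5, 39, 2), (30, 38, 5, 40, 22), (39, 38, 2, 12, 35), (39, 38, 2, 30, 39), (39, 38, 2, 30, 5), (39, 38, 2, 39, 2), (39, 38, 2, 40, 22), (40, 10, 26, 27, 9), (40, 10, 26, 40, 26), (40, 10, 26, 8, 26), (40, 38, 22, 12, 35), (40, 38, 22, 30, 39), (40, 38, 22, 30, 5), (40, 38, 22, 39, 2), (40, 38, 22, 40, 22), (8, 10, 26, 27, 9), (8, 10, 26, 40, 26), (8, 10, 26, 8, 26)}.
Selection C > C2: {(12, 32, 21, 3, 12), (12, 38, 35, 30, 5), (12, 38, 35, 39, 2), (12, 38, 35, 40, 22), (30, 38, 39, 12, 35), (30, 38, 39, 30, 5), (30, 38, 39, 39, 2), (30, 38, 39, 40, 22), (30, 38, 5, 39, 2), (40, 10, 26, 27, 9), (40, 38, 22, 30, 5), (40, 38, 22, 39, 2), (8, 10, 26, 27, 9)}
π[C, D2]: project onto (C, D2) (1 duplicate(s) eliminated) → {(21, 3), (22, 30), (22, 39), (26, 27), (35, 30), (35, 39), (35, 40), (39, 12), (39, 30), (39, 39), (39, 40), (5, 39)}

{(21, 3), (22, 30), (22, 39), (26, 27), (35, 30), (35, 39), (35, 40), (39, 12), (39, 30), (39, 39), (39, 40), (5, 39)}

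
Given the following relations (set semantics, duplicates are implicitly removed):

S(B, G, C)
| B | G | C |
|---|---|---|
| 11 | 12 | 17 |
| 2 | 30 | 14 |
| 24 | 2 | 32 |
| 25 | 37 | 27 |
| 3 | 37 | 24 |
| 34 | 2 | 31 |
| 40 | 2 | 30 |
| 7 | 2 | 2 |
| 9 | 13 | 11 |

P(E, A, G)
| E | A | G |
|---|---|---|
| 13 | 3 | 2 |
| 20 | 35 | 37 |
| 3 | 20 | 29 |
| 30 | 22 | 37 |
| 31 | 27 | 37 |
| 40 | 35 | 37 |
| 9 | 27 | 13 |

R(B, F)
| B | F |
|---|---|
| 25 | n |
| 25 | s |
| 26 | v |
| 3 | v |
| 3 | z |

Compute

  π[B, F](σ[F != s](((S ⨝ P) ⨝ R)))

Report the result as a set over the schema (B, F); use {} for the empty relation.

{(25, n), (3, v), (3, z)}

Joining S and P on G yields {(24, 2, 32, 13, 3), (25, 37, 27, 20, 35), (25, 37, 27, 30, 22), (25, 37, 27, 31, 27), (25, 37, 27, 40, 35), (3, 37, 24, 20, 35), (3, 37, 24, 30, 22), (3, 37, 24, 31, 27), (3, 37, 24, 40, 35), (34, 2, 31, 13, 3), (40, 2, 30, 13, 3), (7, 2, 2, 13, 3), (9, 13, 11, 9, 27)}.
Joining (S ⨝ P) and R on B yields {(25, 37, 27, 20, 35, n), (25, 37, 27, 20, 35, s), (25, 37, 27, 30, 22, n), (25, 37, 27, 30, 22, s), (25, 37, 27, 31, 27, n), (25, 37, 27, 31, 27, s), (25, 37, 27, 40, 35, n), (25, 37, 27, 40, 35, s), (3, 37, 24, 20, 35, v), (3, 37, 24, 20, 35, z), (3, 37, 24, 30, 22, v), (3, 37, 24, 30, 22, z), (3, 37, 24, 31, 27, v), (3, 37, 24, 31, 27, z), (3, 37, 24, 40, 35, v), (3, 37, 24, 40, 35, z)}.
σ[F != s]: keep tuples satisfying F != s → {(25, 37, 27, 20, 35, n), (25, 37, 27, 30, 22, n), (25, 37, 27, 31, 27, n), (25, 37, 27, 40, 35, n), (3, 37, 24, 20, 35, v), (3, 37, 24, 20, 35, z), (3, 37, 24, 30, 22, v), (3, 37, 24, 30, 22, z), (3, 37, 24, 31, 27, v), (3, 37, 24, 31, 27, z), (3, 37, 24, 40, 35, v), (3, 37, 24, 40, 35, z)}
π_{B, F} gives {(25, n), (3, v), (3, z)} (9 duplicate(s) eliminated).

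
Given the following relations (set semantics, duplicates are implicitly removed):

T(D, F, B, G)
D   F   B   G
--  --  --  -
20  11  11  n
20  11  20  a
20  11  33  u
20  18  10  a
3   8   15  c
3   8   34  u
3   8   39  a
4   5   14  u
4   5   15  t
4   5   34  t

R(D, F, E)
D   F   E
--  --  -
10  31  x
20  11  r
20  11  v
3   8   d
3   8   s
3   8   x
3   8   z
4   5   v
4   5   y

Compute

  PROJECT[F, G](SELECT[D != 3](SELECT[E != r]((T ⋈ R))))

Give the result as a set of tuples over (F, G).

{(11, a), (11, n), (11, u), (5, t), (5, u)}

Natural join on D, F: {(20, 11, 11, n, r), (20, 11, 11, n, v), (20, 11, 20, a, r), (20, 11, 20, a, v), (20, 11, 33, u, r), (20, 11, 33, u, v), (3, 8, 15, c, d), (3, 8, 15, c, s), (3, 8, 15, c, x), (3, 8, 15, c, z), (3, 8, 34, u, d), (3, 8, 34, u, s), (3, 8, 34, u, x), (3, 8, 34, u, z), (3, 8, 39, a, d), (3, 8, 39, a, s), (3, 8, 39, a, x), (3, 8, 39, a, z), (4, 5, 14, u, v), (4, 5, 14, u, y), (4, 5, 15, t, v), (4, 5, 15, t, y), (4, 5, 34, t, v), (4, 5, 34, t, y)}
Selection E != r: {(20, 11, 11, n, v), (20, 11, 20, a, v), (20, 11, 33, u, v), (3, 8, 15, c, d), (3, 8, 15, c, s), (3, 8, 15, c, x), (3, 8, 15, c, z), (3, 8, 34, u, d), (3, 8, 34, u, s), (3, 8, 34, u, x), (3, 8, 34, u, z), (3, 8, 39, a, d), (3, 8, 39, a, s), (3, 8, 39, a, x), (3, 8, 39, a, z), (4, 5, 14, u, v), (4, 5, 14, u, y), (4, 5, 15, t, v), (4, 5, 15, t, y), (4, 5, 34, t, v), (4, 5, 34, t, y)}
Selection D != 3: {(20, 11, 11, n, v), (20, 11, 20, a, v), (20, 11, 33, u, v), (4, 5, 14, u, v), (4, 5, 14, u, y), (4, 5, 15, t, v), (4, 5, 15, t, y), (4, 5, 34, t, v), (4, 5, 34, t, y)}
Keep only column(s) F, G (4 duplicate(s) eliminated): {(11, a), (11, n), (11, u), (5, t), (5, u)}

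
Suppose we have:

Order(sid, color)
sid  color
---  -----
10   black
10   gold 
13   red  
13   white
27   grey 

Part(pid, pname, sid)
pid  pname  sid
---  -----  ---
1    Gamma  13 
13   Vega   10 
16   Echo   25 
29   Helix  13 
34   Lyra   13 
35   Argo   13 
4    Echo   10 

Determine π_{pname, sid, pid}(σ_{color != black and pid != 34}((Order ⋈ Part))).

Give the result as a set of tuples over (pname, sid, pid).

Natural join on sid: {(10, black, 13, Vega), (10, black, 4, Echo), (10, gold, 13, Vega), (10, gold, 4, Echo), (13, red, 1, Gamma), (13, red, 29, Helix), (13, red, 34, Lyra), (13, red, 35, Argo), (13, white, 1, Gamma), (13, white, 29, Helix), (13, white, 34, Lyra), (13, white, 35, Argo)}
σ[color != black and pid != 34]: keep tuples satisfying color != black and pid != 34 → {(10, gold, 13, Vega), (10, gold, 4, Echo), (13, red, 1, Gamma), (13, red, 29, Helix), (13, red, 35, Argo), (13, white, 1, Gamma), (13, white, 29, Helix), (13, white, 35, Argo)}
Keep only column(s) pname, sid, pid (3 duplicate(s) eliminated): {(Argo, 13, 35), (Echo, 10, 4), (Gamma, 13, 1), (Helix, 13, 29), (Vega, 10, 13)}

{(Argo, 13, 35), (Echo, 10, 4), (Gamma, 13, 1), (Helix, 13, 29), (Vega, 10, 13)}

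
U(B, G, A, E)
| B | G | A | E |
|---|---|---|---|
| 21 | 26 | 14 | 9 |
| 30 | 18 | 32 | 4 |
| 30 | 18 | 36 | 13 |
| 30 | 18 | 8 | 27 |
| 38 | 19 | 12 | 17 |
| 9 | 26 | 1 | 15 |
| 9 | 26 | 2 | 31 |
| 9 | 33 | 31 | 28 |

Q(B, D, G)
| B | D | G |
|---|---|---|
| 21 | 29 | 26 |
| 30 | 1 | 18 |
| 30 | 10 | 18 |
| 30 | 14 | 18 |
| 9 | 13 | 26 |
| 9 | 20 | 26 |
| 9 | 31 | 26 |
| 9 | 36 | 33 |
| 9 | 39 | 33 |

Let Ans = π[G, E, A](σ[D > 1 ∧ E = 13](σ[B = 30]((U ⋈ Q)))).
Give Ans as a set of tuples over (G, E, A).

{(18, 13, 36)}

Joining U and Q on B, G yields {(21, 26, 14, 9, 29), (30, 18, 32, 4, 1), (30, 18, 32, 4, 10), (30, 18, 32, 4, 14), (30, 18, 36, 13, 1), (30, 18, 36, 13, 10), (30, 18, 36, 13, 14), (30, 18, 8, 27, 1), (30, 18, 8, 27, 10), (30, 18, 8, 27, 14), (9, 26, 1, 15, 13), (9, 26, 1, 15, 20), (9, 26, 1, 15, 31), (9, 26, 2, 31, 13), (9, 26, 2, 31, 20), (9, 26, 2, 31, 31), (9, 33, 31, 28, 36), (9, 33, 31, 28, 39)}.
Selection B = 30: {(30, 18, 32, 4, 1), (30, 18, 32, 4, 10), (30, 18, 32, 4, 14), (30, 18, 36, 13, 1), (30, 18, 36, 13, 10), (30, 18, 36, 13, 14), (30, 18, 8, 27, 1), (30, 18, 8, 27, 10), (30, 18, 8, 27, 14)}
Selection D > 1 ∧ E = 13: {(30, 18, 36, 13, 10), (30, 18, 36, 13, 14)}
π[G, E, A]: project onto (G, E, A) (1 duplicate(s) eliminated) → {(18, 13, 36)}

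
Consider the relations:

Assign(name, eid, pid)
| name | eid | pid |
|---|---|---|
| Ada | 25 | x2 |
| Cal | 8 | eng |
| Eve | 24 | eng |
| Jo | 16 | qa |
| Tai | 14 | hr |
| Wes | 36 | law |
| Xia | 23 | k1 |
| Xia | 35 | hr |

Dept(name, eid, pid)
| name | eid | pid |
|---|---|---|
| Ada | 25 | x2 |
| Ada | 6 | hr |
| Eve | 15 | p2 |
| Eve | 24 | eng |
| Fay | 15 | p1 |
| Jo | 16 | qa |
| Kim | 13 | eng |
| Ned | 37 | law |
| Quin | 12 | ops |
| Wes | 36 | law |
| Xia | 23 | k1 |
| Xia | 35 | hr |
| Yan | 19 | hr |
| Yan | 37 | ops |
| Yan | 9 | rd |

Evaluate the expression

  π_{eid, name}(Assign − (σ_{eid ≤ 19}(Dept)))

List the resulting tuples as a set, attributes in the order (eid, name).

{(14, Tai), (23, Xia), (24, Eve), (25, Ada), (35, Xia), (36, Wes), (8, Cal)}

Selection eid ≤ 19: {(Ada, 6, hr), (Eve, 15, p2), (Fay, 15, p1), (Jo, 16, qa), (Kim, 13, eng), (Quin, 12, ops), (Yan, 19, hr), (Yan, 9, rd)}
Difference: {(Ada, 25, x2), (Cal, 8, eng), (Eve, 24, eng), (Jo, 16, qa), (Tai, 14, hr), (Wes, 36, law), (Xia, 23, k1), (Xia, 35, hr)} with {(Ada, 6, hr), (Eve, 15, p2), (Fay, 15, p1), (Jo, 16, qa), (Kim, 13, eng), (Quin, 12, ops), (Yan, 19, hr), (Yan, 9, rd)} → {(Ada, 25, x2), (Cal, 8, eng), (Eve, 24, eng), (Tai, 14, hr), (Wes, 36, law), (Xia, 23, k1), (Xia, 35, hr)}
π_{eid, name} gives {(14, Tai), (23, Xia), (24, Eve), (25, Ada), (35, Xia), (36, Wes), (8, Cal)}.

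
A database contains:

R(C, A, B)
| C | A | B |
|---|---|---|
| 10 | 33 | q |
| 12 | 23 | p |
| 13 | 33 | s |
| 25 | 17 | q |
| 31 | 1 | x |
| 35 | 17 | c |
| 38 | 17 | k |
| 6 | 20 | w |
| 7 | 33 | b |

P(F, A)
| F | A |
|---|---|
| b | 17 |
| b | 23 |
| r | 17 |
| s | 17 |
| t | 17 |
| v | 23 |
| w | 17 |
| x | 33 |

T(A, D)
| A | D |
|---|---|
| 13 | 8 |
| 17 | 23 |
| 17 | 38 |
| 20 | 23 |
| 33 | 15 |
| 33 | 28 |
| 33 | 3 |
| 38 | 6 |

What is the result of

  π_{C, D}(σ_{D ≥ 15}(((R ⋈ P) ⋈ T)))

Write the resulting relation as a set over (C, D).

{(10, 15), (10, 28), (13, 15), (13, 28), (25, 23), (25, 38), (35, 23), (35, 38), (38, 23), (38, 38), (7, 15), (7, 28)}

R ⋈ P (natural join on A): {(10, 33, q, x), (12, 23, p, b), (12, 23, p, v), (13, 33, s, x), (25, 17, q, b), (25, 17, q, r), (25, 17, q, s), (25, 17, q, t), (25, 17, q, w), (35, 17, c, b), (35, 17, c, r), (35, 17, c, s), (35, 17, c, t), (35, 17, c, w), (38, 17, k, b), (38, 17, k, r), (38, 17, k, s), (38, 17, k, t), (38, 17, k, w), (7, 33, b, x)}
(R ⋈ P) ⋈ T (natural join on A): {(10, 33, q, x, 15), (10, 33, q, x, 28), (10, 33, q, x, 3), (13, 33, s, x, 15), (13, 33, s, x, 28), (13, 33, s, x, 3), (25, 17, q, b, 23), (25, 17, q, b, 38), (25, 17, q, r, 23), (25, 17, q, r, 38), (25, 17, q, s, 23), (25, 17, q, s, 38), (25, 17, q, t, 23), (25, 17, q, t, 38), (25, 17, q, w, 23), (25, 17, q, w, 38), (35, 17, c, b, 23), (35, 17, c, b, 38), (35, 17, c, r, 23), (35, 17, c, r, 38), (35, 17, c, s, 23), (35, 17, c, s, 38), (35, 17, c, t, 23), (35, 17, c, t, 38), (35, 17, c, w, 23), (35, 17, c, w, 38), (38, 17, k, b, 23), (38, 17, k, b, 38), (38, 17, k, r, 23), (38, 17, k, r, 38), (38, 17, k, s, 23), (38, 17, k, s, 38), (38, 17, k, t, 23), (38, 17, k, t, 38), (38, 17, k, w, 23), (38, 17, k, w, 38), (7, 33, b, x, 15), (7, 33, b, x, 28), (7, 33, b, x, 3)}
Filtering on D ≥ 15 leaves {(10, 33, q, x, 15), (10, 33, q, x, 28), (13, 33, s, x, 15), (13, 33, s, x, 28), (25, 17, q, b, 23), (25, 17, q, b, 38), (25, 17, q, r, 23), (25, 17, q, r, 38), (25, 17, q, s, 23), (25, 17, q, s, 38), (25, 17, q, t, 23), (25, 17, q, t, 38), (25, 17, q, w, 23), (25, 17, q, w, 38), (35, 17, c, b, 23), (35, 17, c, b, 38), (35, 17, c, r, 23), (35, 17, c, r, 38), (35, 17, c, s, 23), (35, 17, c, s, 38), (35, 17, c, t, 23), (35, 17, c, t, 38), (35, 17, c, w, 23), (35, 17, c, w, 38), (38, 17, k, b, 23), (38, 17, k, b, 38), (38, 17, k, r, 23), (38, 17, k, r, 38), (38, 17, k, s, 23), (38, 17, k, s, 38), (38, 17, k, t, 23), (38, 17, k, t, 38), (38, 17, k, w, 23), (38, 17, k, w, 38), (7, 33, b, x, 15), (7, 33, b, x, 28)}.
π_{C, D} gives {(10, 15), (10, 28), (13, 15), (13, 28), (25, 23), (25, 38), (35, 23), (35, 38), (38, 23), (38, 38), (7, 15), (7, 28)} (24 duplicate(s) eliminated).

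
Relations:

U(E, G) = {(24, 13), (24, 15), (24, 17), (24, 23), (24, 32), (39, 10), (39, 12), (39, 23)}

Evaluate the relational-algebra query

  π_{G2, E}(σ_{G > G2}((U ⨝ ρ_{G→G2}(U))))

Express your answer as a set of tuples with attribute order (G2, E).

{(10, 39), (12, 39), (13, 24), (15, 24), (17, 24), (23, 24)}

ρ[G→G2]: schema becomes (E, G2); tuples unchanged.
U ⋈ ρ_{G→G2}(U) (natural join on E): {(24, 13, 13), (24, 13, 15), (24, 13, 17), (24, 13, 23), (24, 13, 32), (24, 15, 13), (24, 15, 15), (24, 15, 17), (24, 15, 23), (24, 15, 32), (24, 17, 13), (24, 17, 15), (24, 17, 17), (24, 17, 23), (24, 17, 32), (24, 23, 13), (24, 23, 15), (24, 23, 17), (24, 23, 23), (24, 23, 32), (24, 32, 13), (24, 32, 15), (24, 32, 17), (24, 32, 23), (24, 32, 32), (39, 10, 10), (39, 10, 12), (39, 10, 23), (39, 12, 10), (39, 12, 12), (39, 12, 23), (39, 23, 10), (39, 23, 12), (39, 23, 23)}
Selection G > G2: {(24, 15, 13), (24, 17, 13), (24, 17, 15), (24, 23, 13), (24, 23, 15), (24, 23, 17), (24, 32, 13), (24, 32, 15), (24, 32, 17), (24, 32, 23), (39, 12, 10), (39, 23, 10), (39, 23, 12)}
Projecting to G2, E (7 duplicate(s) eliminated): {(10, 39), (12, 39), (13, 24), (15, 24), (17, 24), (23, 24)}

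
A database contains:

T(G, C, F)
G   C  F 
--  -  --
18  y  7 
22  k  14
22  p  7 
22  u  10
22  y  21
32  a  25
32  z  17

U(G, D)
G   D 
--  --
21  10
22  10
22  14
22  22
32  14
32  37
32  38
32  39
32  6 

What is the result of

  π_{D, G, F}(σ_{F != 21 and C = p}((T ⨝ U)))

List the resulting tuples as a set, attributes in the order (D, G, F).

{(10, 22, 7), (14, 22, 7), (22, 22, 7)}

Natural join on G: {(22, k, 14, 10), (22, k, 14, 14), (22, k, 14, 22), (22, p, 7, 10), (22, p, 7, 14), (22, p, 7, 22), (22, u, 10, 10), (22, u, 10, 14), (22, u, 10, 22), (22, y, 21, 10), (22, y, 21, 14), (22, y, 21, 22), (32, a, 25, 14), (32, a, 25, 37), (32, a, 25, 38), (32, a, 25, 39), (32, a, 25, 6), (32, z, 17, 14), (32, z, 17, 37), (32, z, 17, 38), (32, z, 17, 39), (32, z, 17, 6)}
Selection F != 21 and C = p: {(22, p, 7, 10), (22, p, 7, 14), (22, p, 7, 22)}
π_{D, G, F} gives {(10, 22, 7), (14, 22, 7), (22, 22, 7)}.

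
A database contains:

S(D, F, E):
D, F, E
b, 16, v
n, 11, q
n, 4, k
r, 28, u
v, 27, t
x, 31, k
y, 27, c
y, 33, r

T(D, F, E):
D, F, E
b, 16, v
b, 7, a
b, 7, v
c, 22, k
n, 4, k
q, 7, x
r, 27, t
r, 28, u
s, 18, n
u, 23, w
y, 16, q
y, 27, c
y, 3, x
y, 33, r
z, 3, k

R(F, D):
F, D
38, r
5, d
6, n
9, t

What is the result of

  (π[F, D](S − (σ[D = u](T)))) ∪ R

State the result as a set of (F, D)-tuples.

Apply σ_{D = u}; surviving tuples: {(u, 23, w)}
Taking the difference: {(b, 16, v), (n, 11, q), (n, 4, k), (r, 28, u), (v, 27, t), (x, 31, k), (y, 27, c), (y, 33, r)}
Projecting to F, D: {(11, n), (16, b), (27, v), (27, y), (28, r), (31, x), (33, y), (4, n)}
Taking the union: {(11, n), (16, b), (27, v), (27, y), (28, r), (31, x), (33, y), (38, r), (4, n), (5, d), (6, n), (9, t)}

{(11, n), (16, b), (27, v), (27, y), (28, r), (31, x), (33, y), (38, r), (4, n), (5, d), (6, n), (9, t)}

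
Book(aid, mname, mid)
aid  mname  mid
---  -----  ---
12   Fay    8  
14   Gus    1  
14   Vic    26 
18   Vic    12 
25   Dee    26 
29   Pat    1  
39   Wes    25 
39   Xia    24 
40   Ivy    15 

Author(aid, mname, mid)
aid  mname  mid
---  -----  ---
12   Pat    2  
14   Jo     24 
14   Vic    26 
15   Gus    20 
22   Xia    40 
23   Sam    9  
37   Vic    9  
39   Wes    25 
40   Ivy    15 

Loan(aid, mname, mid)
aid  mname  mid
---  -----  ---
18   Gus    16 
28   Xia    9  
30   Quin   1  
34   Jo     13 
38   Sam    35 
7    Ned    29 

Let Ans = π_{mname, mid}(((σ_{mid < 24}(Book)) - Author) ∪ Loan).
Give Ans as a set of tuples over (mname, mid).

{(Fay, 8), (Gus, 1), (Gus, 16), (Jo, 13), (Ned, 29), (Pat, 1), (Quin, 1), (Sam, 35), (Vic, 12), (Xia, 9)}

σ[mid < 24]: keep tuples satisfying mid < 24 → {(12, Fay, 8), (14, Gus, 1), (18, Vic, 12), (29, Pat, 1), (40, Ivy, 15)}
Difference: {(12, Fay, 8), (14, Gus, 1), (18, Vic, 12), (29, Pat, 1), (40, Ivy, 15)} with {(12, Pat, 2), (14, Jo, 24), (14, Vic, 26), (15, Gus, 20), (22, Xia, 40), (23, Sam, 9), (37, Vic, 9), (39, Wes, 25), (40, Ivy, 15)} → {(12, Fay, 8), (14, Gus, 1), (18, Vic, 12), (29, Pat, 1)}
Union: {(12, Fay, 8), (14, Gus, 1), (18, Vic, 12), (29, Pat, 1)} with {(18, Gus, 16), (28, Xia, 9), (30, Quin, 1), (34, Jo, 13), (38, Sam, 35), (7, Ned, 29)} → {(12, Fay, 8), (14, Gus, 1), (18, Gus, 16), (18, Vic, 12), (28, Xia, 9), (29, Pat, 1), (30, Quin, 1), (34, Jo, 13), (38, Sam, 35), (7, Ned, 29)}
Projecting to mname, mid: {(Fay, 8), (Gus, 1), (Gus, 16), (Jo, 13), (Ned, 29), (Pat, 1), (Quin, 1), (Sam, 35), (Vic, 12), (Xia, 9)}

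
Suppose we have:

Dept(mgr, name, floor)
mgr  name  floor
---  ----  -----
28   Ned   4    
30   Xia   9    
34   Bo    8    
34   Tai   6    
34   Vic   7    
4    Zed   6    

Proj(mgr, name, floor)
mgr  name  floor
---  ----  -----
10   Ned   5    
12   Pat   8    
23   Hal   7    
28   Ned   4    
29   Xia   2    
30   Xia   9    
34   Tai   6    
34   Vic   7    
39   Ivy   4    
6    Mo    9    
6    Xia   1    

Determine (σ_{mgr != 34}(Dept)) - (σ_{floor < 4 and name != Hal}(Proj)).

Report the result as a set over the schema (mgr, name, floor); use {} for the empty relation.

{(28, Ned, 4), (30, Xia, 9), (4, Zed, 6)}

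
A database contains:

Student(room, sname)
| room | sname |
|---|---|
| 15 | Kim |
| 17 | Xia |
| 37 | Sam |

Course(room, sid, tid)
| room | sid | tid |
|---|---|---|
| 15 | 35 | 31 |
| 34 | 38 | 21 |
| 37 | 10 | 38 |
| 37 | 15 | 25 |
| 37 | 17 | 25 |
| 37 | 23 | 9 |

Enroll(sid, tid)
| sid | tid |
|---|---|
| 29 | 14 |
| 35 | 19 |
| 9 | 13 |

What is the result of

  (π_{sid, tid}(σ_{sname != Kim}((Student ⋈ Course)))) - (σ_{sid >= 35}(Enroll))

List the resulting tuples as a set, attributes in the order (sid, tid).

{(10, 38), (15, 25), (17, 25), (23, 9)}

Student ⋈ Course (natural join on room): {(15, Kim, 35, 31), (37, Sam, 10, 38), (37, Sam, 15, 25), (37, Sam, 17, 25), (37, Sam, 23, 9)}
σ[sname != Kim]: keep tuples satisfying sname != Kim → {(37, Sam, 10, 38), (37, Sam, 15, 25), (37, Sam, 17, 25), (37, Sam, 23, 9)}
Keep only column(s) sid, tid: {(10, 38), (15, 25), (17, 25), (23, 9)}
σ[sid >= 35]: keep tuples satisfying sid >= 35 → {(35, 19)}
Difference: {(10, 38), (15, 25), (17, 25), (23, 9)} with {(35, 19)} → {(10, 38), (15, 25), (17, 25), (23, 9)}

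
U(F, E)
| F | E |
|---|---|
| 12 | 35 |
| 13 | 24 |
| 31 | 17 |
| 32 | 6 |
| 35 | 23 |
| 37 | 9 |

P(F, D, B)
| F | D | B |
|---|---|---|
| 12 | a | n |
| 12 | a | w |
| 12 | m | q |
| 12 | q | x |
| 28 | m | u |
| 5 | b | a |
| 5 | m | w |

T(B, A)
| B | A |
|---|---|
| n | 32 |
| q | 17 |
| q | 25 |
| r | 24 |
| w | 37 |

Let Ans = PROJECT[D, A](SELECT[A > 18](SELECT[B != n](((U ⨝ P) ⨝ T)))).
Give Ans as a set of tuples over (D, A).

{(a, 37), (m, 25)}

Joining U and P on F yields {(12, 35, a, n), (12, 35, a, w), (12, 35, m, q), (12, 35, q, x)}.
Joining (U ⨝ P) and T on B yields {(12, 35, a, n, 32), (12, 35, a, w, 37), (12, 35, m, q, 17), (12, 35, m, q, 25)}.
Filtering on B != n leaves {(12, 35, a, w, 37), (12, 35, m, q, 17), (12, 35, m, q, 25)}.
Filtering on A > 18 leaves {(12, 35, a, w, 37), (12, 35, m, q, 25)}.
Keep only column(s) D, A: {(a, 37), (m, 25)}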